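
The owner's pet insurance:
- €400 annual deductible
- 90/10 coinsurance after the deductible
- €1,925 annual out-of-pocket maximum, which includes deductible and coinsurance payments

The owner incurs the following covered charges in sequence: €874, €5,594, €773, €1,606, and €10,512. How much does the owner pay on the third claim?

€77.30

Bill 1, €874: €400 to deductible, leaving €474; 10% of €474 = €47.40. Owner owes €447.40 (running OOP €447.40).
Bill 2, €5,594: deductible already satisfied, so owner's share is 10% × €5,594 = €559.40. Owner pays €559.40; OOP now €1,006.80.
Bill 3, €773: deductible already satisfied, so owner's share is 10% × €773 = €77.30. Owner owes €77.30 (running OOP €1,084.10).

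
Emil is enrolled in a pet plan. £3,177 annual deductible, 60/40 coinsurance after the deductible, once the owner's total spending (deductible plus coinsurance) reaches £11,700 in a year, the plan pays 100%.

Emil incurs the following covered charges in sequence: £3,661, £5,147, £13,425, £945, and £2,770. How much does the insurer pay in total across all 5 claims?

£14,248

#1 (£3,661): £3,177 to deductible, leaving £484; owner's 40% is £193.60. Owner owes £3,370.60 (running OOP £3,370.60). Insurer: £3,661 − £3,370.60 = £290.40.
#2 (£5,147): 40% coinsurance on £5,147 = £2,058.80. Cost to owner: £2,058.80. OOP to date £5,429.40. Plan pays £5,147 − £2,058.80 = £3,088.20.
#3 (£13,425): deductible already satisfied, so owner's share is 40% × £13,425 = £5,370. Owner owes £5,370 (running OOP £10,799.40). Insurer: £13,425 − £5,370 = £8,055.
#4 (£945): 40% coinsurance on £945 = £378. Owner pays £378; OOP now £11,177.40. Plan pays £945 − £378 = £567.
#5 (£2,770): 40% coinsurance on £2,770 = £1,108. OOP would hit £12,285.40 > £11,700, so the cap limits the owner to £11,700 − £11,177.40 = £522.60. Plan pays £2,770 − £522.60 = £2,247.40.
Insurer total: £290.40 + £3,088.20 + £8,055 + £567 + £2,247.40 = £14,248.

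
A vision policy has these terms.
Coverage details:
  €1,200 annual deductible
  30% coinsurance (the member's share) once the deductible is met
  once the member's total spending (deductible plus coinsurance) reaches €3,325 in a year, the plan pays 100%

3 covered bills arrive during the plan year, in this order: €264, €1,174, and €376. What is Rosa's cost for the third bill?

Claim 1 — €264: fully absorbed by the deductible. Member pays €264; OOP now €264.
Claim 2 — €1,174: deductible takes €936, €238 remains; 30% of €238 = €71.40. Member pays €1,007.40; OOP now €1,271.40.
Claim 3 — €376: 30% coinsurance on €376 = €112.80. Member pays €112.80; OOP now €1,384.20.

€112.80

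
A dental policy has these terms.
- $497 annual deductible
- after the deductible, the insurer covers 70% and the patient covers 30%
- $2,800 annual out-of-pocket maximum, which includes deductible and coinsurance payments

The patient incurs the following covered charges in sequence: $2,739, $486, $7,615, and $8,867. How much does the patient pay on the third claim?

$1,484.60

Claim 1 — $2,739: $497 to deductible, leaving $2,242; patient's 30% is $672.60. Patient pays $1,169.60; OOP now $1,169.60.
Claim 2 — $486: deductible already satisfied, so patient's share is 30% × $486 = $145.80. Cost to patient: $145.80. OOP to date $1,315.40.
Claim 3 — $7,615: 30% coinsurance on $7,615 = $2,284.50. That would push OOP to $3,599.90, over the $2,800 cap, so patient pays $2,800 − $1,315.40 = $1,484.60.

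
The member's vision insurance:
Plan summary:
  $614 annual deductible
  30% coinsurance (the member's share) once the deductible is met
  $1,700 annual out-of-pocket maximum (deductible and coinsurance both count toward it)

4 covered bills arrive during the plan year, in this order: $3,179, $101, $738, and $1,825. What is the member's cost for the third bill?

$221.40

Claim 1 — $3,179: $614 finishes the deductible; $2,565 goes to coinsurance; 30% of $2,565 = $769.50. Cost to member: $1,383.50. OOP to date $1,383.50.
Claim 2 — $101: deductible met; 30% of $101 = $30.30. Member pays $30.30; OOP now $1,413.80.
Claim 3 — $738: deductible met; 30% of $738 = $221.40. Cost to member: $221.40. OOP to date $1,635.20.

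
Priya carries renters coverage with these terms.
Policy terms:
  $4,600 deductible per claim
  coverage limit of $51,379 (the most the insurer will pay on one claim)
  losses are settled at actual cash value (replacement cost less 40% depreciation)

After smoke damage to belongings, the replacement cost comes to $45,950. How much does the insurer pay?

$22,970

Depreciate 40%: the covered value is $45,950 × 0.6 = $27,570.
Subtract the deductible: $27,570 − $4,600 = $22,970.
That's under the $51,379 cap, so the insurer reimburses the full $22,970.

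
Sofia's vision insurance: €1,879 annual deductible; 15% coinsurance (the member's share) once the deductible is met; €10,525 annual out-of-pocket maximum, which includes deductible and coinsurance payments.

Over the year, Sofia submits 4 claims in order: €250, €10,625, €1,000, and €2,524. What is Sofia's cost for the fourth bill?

€378.60

Bill 1, €250: all of it applies to the deductible. Member pays €250; OOP now €250.
Bill 2, €10,625: deductible takes €1,629, €8,996 remains; member's 15% is €1,349.40. Cost to member: €2,978.40. OOP to date €3,228.40.
Bill 3, €1,000: deductible met; 15% of €1,000 = €150. Member owes €150 (running OOP €3,378.40).
Bill 4, €2,524: deductible already satisfied, so member's share is 15% × €2,524 = €378.60. Member owes €378.60 (running OOP €3,757).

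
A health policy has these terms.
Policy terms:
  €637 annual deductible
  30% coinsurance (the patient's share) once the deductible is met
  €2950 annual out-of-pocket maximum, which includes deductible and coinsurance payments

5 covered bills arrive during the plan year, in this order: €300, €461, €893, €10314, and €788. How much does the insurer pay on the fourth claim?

Claim 1 — €300: entire amount goes to the deductible. Patient pays €300; OOP now €300. Plan pays €300 − €300 = €0.
Claim 2 — €461: €337 finishes the deductible; €124 goes to coinsurance; 30% of €124 = €37.20. Cost to patient: €374.20. OOP to date €674.20. Insurer: €461 − €374.20 = €86.80.
Claim 3 — €893: deductible met; 30% of €893 = €267.90. Patient pays €267.90; OOP now €942.10. Insurer: €893 − €267.90 = €625.10.
Claim 4 — €10314: deductible met; 30% of €10314 = €3094.20. Adding that to €942.10 gives €4036.30, past the €2950 cap; patient pays only €2950 − €942.10 = €2007.90. Plan pays €10314 − €2007.90 = €8306.10.

€8306.10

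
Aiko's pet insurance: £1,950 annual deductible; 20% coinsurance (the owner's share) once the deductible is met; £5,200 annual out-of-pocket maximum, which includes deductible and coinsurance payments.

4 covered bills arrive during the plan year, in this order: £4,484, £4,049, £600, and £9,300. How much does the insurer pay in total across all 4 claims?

Bill 1, £4,484: £1,950 to deductible, leaving £2,534; 20% of £2,534 = £506.80. Owner pays £2,456.80; OOP now £2,456.80. Insurer: £4,484 − £2,456.80 = £2,027.20.
Bill 2, £4,049: deductible already satisfied, so owner's share is 20% × £4,049 = £809.80. Owner owes £809.80 (running OOP £3,266.60). Plan pays £4,049 − £809.80 = £3,239.20.
Bill 3, £600: 20% coinsurance on £600 = £120. Owner pays £120; OOP now £3,386.60. Plan pays £600 − £120 = £480.
Bill 4, £9,300: deductible already satisfied, so owner's share is 20% × £9,300 = £1,860. OOP would hit £5,246.60 > £5,200, so the cap limits the owner to £5,200 − £3,386.60 = £1,813.40. Plan pays £9,300 − £1,813.40 = £7,486.60.
Insurer total: £2,027.20 + £3,239.20 + £480 + £7,486.60 = £13,233.

£13,233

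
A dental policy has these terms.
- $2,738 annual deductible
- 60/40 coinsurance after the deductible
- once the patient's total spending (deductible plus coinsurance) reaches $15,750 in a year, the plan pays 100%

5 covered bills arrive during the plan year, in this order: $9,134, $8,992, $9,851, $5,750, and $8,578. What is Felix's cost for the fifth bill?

Bill 1, $9,134: deductible takes $2,738, $6,396 remains; patient's 40% is $2,558.40. Patient owes $5,296.40 (running OOP $5,296.40).
Bill 2, $8,992: 40% coinsurance on $8,992 = $3,596.80. Patient owes $3,596.80 (running OOP $8,893.20).
Bill 3, $9,851: 40% coinsurance on $9,851 = $3,940.40. Cost to patient: $3,940.40. OOP to date $12,833.60.
Bill 4, $5,750: deductible already satisfied, so patient's share is 40% × $5,750 = $2,300. Cost to patient: $2,300. OOP to date $15,133.60.
Bill 5, $8,578: deductible met; 40% of $8,578 = $3,431.20. OOP would hit $18,564.80 > $15,750, so the cap limits the patient to $15,750 − $15,133.60 = $616.40.

$616.40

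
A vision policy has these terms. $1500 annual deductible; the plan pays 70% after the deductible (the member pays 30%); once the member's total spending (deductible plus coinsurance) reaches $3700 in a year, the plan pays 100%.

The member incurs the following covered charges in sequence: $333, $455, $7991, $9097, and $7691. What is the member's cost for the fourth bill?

$16.30

#1 ($333): entire amount goes to the deductible. Member pays $333; OOP now $333.
#2 ($455): fully absorbed by the deductible. Member pays $455; OOP now $788.
#3 ($7991): $712 to deductible, leaving $7279; member's 30% is $2183.70. Member pays $2895.70; OOP now $3683.70.
#4 ($9097): 30% coinsurance on $9097 = $2729.10. That would push OOP to $6412.80, over the $3700 cap, so member pays $3700 − $3683.70 = $16.30.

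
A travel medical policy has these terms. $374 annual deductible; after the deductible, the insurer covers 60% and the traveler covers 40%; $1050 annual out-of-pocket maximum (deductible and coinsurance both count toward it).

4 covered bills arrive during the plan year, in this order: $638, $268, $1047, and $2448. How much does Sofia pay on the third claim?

$418.80

#1 ($638): deductible takes $374, $264 remains; traveler's 40% is $105.60. Cost to traveler: $479.60. OOP to date $479.60.
#2 ($268): deductible met; 40% of $268 = $107.20. Cost to traveler: $107.20. OOP to date $586.80.
#3 ($1047): deductible already satisfied, so traveler's share is 40% × $1047 = $418.80. Cost to traveler: $418.80. OOP to date $1005.60.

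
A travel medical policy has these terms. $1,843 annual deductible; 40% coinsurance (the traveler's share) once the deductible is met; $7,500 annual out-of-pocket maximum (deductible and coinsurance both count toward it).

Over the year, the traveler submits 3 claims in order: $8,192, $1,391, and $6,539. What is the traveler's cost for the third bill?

$2,561

#1 ($8,192): $1,843 finishes the deductible; $6,349 goes to coinsurance; traveler's 40% is $2,539.60. Cost to traveler: $4,382.60. OOP to date $4,382.60.
#2 ($1,391): deductible met; 40% of $1,391 = $556.40. Traveler owes $556.40 (running OOP $4,939).
#3 ($6,539): deductible met; 40% of $6,539 = $2,615.60. That would push OOP to $7,554.60, over the $7,500 cap, so traveler pays $7,500 − $4,939 = $2,561.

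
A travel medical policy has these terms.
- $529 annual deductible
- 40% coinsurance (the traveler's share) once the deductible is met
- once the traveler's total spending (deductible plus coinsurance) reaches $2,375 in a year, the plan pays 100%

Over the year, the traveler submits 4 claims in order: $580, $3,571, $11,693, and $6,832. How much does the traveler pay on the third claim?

$397.20

#1 ($580): deductible takes $529, $51 remains; traveler's 40% is $20.40. Traveler owes $549.40 (running OOP $549.40).
#2 ($3,571): deductible met; 40% of $3,571 = $1,428.40. Traveler pays $1,428.40; OOP now $1,977.80.
#3 ($11,693): 40% coinsurance on $11,693 = $4,677.20. Adding that to $1,977.80 gives $6,655, past the $2,375 cap; traveler pays only $2,375 − $1,977.80 = $397.20.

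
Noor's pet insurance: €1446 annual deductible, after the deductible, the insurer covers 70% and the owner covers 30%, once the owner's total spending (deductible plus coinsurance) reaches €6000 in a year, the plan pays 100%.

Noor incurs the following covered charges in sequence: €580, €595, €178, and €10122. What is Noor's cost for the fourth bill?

€3101.70

Bill 1, €580: fully absorbed by the deductible. Owner owes €580 (running OOP €580).
Bill 2, €595: all of it applies to the deductible. Cost to owner: €595. OOP to date €1175.
Bill 3, €178: fully absorbed by the deductible. Cost to owner: €178. OOP to date €1353.
Bill 4, €10122: €93 to deductible, leaving €10029; coinsurance €10029 × 30% = €3008.70. Owner pays €3101.70; OOP now €4454.70.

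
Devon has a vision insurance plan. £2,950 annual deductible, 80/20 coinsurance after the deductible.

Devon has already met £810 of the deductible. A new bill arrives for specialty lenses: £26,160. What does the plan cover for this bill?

Deductible still to meet: £2,950 − £810 = £2,140.
After the £2,140 deductible portion, £26,160 − £2,140 = £24,020 is subject to coinsurance.
Member's 20% share of £24,020 is £4,804.
That puts the member's cost at £2,140 + £4,804 = £6,944.
Insurer pays the balance: £26,160 − £6,944 = £19,216.

£19,216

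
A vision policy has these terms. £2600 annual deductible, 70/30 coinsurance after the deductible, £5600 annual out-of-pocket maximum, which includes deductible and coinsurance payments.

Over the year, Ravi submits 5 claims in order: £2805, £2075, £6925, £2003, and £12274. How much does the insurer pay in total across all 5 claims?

Claim 1 (£2805): deductible takes £2600, £205 remains; member's 30% is £61.50. Cost to member: £2661.50. OOP to date £2661.50. Insurer: £2805 − £2661.50 = £143.50.
Claim 2 (£2075): deductible met; 30% of £2075 = £622.50. Member pays £622.50; OOP now £3284. Insurer: £2075 − £622.50 = £1452.50.
Claim 3 (£6925): deductible met; 30% of £6925 = £2077.50. Cost to member: £2077.50. OOP to date £5361.50. Plan pays £6925 − £2077.50 = £4847.50.
Claim 4 (£2003): deductible met; 30% of £2003 = £600.90. OOP would hit £5962.40 > £5600, so the cap limits the member to £5600 − £5361.50 = £238.50. Plan pays £2003 − £238.50 = £1764.50.
Claim 5 (£12274): deductible already satisfied, so member's share is 30% × £12274 = £3682.20. Adding that to £5600 gives £9282.20, past the £5600 cap; member pays only £5600 − £5600 = £0. Insurer: £12274 − £0 = £12274.
Insurer total = bills − member's total = £26082 − £5600 = £20482.

£20482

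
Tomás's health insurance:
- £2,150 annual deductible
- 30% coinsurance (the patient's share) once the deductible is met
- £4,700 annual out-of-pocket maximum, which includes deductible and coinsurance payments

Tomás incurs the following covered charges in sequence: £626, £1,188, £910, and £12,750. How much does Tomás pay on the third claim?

£508.20

Claim 1 — £626: fully absorbed by the deductible. Patient owes £626 (running OOP £626).
Claim 2 — £1,188: fully absorbed by the deductible. Cost to patient: £1,188. OOP to date £1,814.
Claim 3 — £910: £336 to deductible, leaving £574; coinsurance £574 × 30% = £172.20. Patient owes £508.20 (running OOP £2,322.20).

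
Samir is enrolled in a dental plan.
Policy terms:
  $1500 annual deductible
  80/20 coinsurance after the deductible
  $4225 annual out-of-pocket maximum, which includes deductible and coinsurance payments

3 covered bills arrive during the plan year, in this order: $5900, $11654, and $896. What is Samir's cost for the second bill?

$1845

Claim 1 — $5900: $1500 to deductible, leaving $4400; patient's 20% is $880. Patient pays $2380; OOP now $2380.
Claim 2 — $11654: deductible met; 20% of $11654 = $2330.80. Adding that to $2380 gives $4710.80, past the $4225 cap; patient pays only $4225 − $2380 = $1845.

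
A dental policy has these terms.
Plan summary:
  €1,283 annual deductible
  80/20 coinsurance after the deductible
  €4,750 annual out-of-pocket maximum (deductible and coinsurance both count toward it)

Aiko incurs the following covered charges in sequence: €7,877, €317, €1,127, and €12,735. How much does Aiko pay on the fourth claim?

€1,859.40

Claim 1 (€7,877): €1,283 finishes the deductible; €6,594 goes to coinsurance; 20% of €6,594 = €1,318.80. Patient owes €2,601.80 (running OOP €2,601.80).
Claim 2 (€317): deductible already satisfied, so patient's share is 20% × €317 = €63.40. Patient pays €63.40; OOP now €2,665.20.
Claim 3 (€1,127): deductible already satisfied, so patient's share is 20% × €1,127 = €225.40. Patient pays €225.40; OOP now €2,890.60.
Claim 4 (€12,735): 20% coinsurance on €12,735 = €2,547. OOP would hit €5,437.60 > €4,750, so the cap limits the patient to €4,750 − €2,890.60 = €1,859.40.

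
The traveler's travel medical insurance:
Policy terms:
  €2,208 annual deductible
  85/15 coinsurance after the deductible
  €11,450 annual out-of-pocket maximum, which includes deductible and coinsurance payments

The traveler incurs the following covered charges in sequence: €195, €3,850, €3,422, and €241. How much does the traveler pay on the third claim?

Claim 1 — €195: entire amount goes to the deductible. Cost to traveler: €195. OOP to date €195.
Claim 2 — €3,850: €2,013 to deductible, leaving €1,837; coinsurance €1,837 × 15% = €275.55. Cost to traveler: €2,288.55. OOP to date €2,483.55.
Claim 3 — €3,422: 15% coinsurance on €3,422 = €513.30. Traveler pays €513.30; OOP now €2,996.85.

€513.30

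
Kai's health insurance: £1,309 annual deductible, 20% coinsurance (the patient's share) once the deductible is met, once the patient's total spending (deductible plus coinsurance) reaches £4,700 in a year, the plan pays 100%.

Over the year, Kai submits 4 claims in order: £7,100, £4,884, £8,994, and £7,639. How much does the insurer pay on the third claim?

Claim 1 — £7,100: deductible takes £1,309, £5,791 remains; patient's 20% is £1,158.20. Patient pays £2,467.20; OOP now £2,467.20. Insurer: £7,100 − £2,467.20 = £4,632.80.
Claim 2 — £4,884: 20% coinsurance on £4,884 = £976.80. Patient pays £976.80; OOP now £3,444. Insurer: £4,884 − £976.80 = £3,907.20.
Claim 3 — £8,994: deductible met; 20% of £8,994 = £1,798.80. Adding that to £3,444 gives £5,242.80, past the £4,700 cap; patient pays only £4,700 − £3,444 = £1,256. Plan pays £8,994 − £1,256 = £7,738.

£7,738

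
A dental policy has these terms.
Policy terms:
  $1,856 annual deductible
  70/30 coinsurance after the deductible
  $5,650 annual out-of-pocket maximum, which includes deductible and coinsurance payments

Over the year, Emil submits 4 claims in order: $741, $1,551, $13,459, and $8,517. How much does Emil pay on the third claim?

$3,663.20

#1 ($741): fully absorbed by the deductible. Patient owes $741 (running OOP $741).
#2 ($1,551): deductible takes $1,115, $436 remains; coinsurance $436 × 30% = $130.80. Patient owes $1,245.80 (running OOP $1,986.80).
#3 ($13,459): deductible met; 30% of $13,459 = $4,037.70. Adding that to $1,986.80 gives $6,024.50, past the $5,650 cap; patient pays only $5,650 − $1,986.80 = $3,663.20.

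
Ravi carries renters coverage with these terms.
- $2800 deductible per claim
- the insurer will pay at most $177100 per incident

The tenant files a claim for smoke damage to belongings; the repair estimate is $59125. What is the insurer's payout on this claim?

After the deductible, $59125 − $2800 = $56325 remains.
That's under the $177100 cap, so the insurer reimburses the full $56325.

$56325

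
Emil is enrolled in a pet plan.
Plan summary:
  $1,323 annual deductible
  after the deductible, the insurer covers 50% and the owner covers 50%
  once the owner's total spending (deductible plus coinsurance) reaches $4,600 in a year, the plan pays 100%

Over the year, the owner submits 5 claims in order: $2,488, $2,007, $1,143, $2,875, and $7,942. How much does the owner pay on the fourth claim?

Claim 1 — $2,488: $1,323 to deductible, leaving $1,165; coinsurance $1,165 × 50% = $582.50. Owner owes $1,905.50 (running OOP $1,905.50).
Claim 2 — $2,007: 50% coinsurance on $2,007 = $1,003.50. Cost to owner: $1,003.50. OOP to date $2,909.
Claim 3 — $1,143: 50% coinsurance on $1,143 = $571.50. Cost to owner: $571.50. OOP to date $3,480.50.
Claim 4 — $2,875: deductible met; 50% of $2,875 = $1,437.50. Adding that to $3,480.50 gives $4,918, past the $4,600 cap; owner pays only $4,600 − $3,480.50 = $1,119.50.

$1,119.50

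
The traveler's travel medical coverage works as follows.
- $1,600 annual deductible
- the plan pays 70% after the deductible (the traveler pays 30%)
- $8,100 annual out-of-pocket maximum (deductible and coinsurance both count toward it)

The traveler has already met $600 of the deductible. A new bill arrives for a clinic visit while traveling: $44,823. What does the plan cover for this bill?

$37,323

Remaining deductible: $1,600 − $600 = $1,000.
That leaves $44,823 − $1,000 = $43,823 for coinsurance.
Coinsurance: $43,823 × 30% = $13,146.90.
Traveler responsibility before any cap: $1,000 + $13,146.90 = $14,146.90.
Adding $14,146.90 to the $600 already spent would give $14,746.90, which exceeds the $8,100 cap; the traveler pays just $8,100 − $600 = $7,500.
The plan picks up $44,823 − $7,500 = $37,323.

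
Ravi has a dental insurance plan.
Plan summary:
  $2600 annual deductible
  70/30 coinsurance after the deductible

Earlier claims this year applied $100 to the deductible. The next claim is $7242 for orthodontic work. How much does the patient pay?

Remaining deductible: $2600 − $100 = $2500.
That leaves $7242 − $2500 = $4742 for coinsurance.
Coinsurance: $4742 × 30% = $1422.60.
That puts the patient's cost at $2500 + $1422.60 = $3922.60.

$3922.60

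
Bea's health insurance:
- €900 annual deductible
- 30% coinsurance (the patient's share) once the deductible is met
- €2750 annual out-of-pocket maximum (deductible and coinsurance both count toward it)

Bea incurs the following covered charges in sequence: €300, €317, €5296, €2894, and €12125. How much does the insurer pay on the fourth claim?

€2547.90

Claim 1 (€300): all of it applies to the deductible. Patient owes €300 (running OOP €300). Plan pays €300 − €300 = €0.
Claim 2 (€317): all of it applies to the deductible. Cost to patient: €317. OOP to date €617. Insurer: €317 − €317 = €0.
Claim 3 (€5296): deductible takes €283, €5013 remains; patient's 30% is €1503.90. Patient owes €1786.90 (running OOP €2403.90). Plan pays €5296 − €1786.90 = €3509.10.
Claim 4 (€2894): deductible met; 30% of €2894 = €868.20. That would push OOP to €3272.10, over the €2750 cap, so patient pays €2750 − €2403.90 = €346.10. Insurer: €2894 − €346.10 = €2547.90.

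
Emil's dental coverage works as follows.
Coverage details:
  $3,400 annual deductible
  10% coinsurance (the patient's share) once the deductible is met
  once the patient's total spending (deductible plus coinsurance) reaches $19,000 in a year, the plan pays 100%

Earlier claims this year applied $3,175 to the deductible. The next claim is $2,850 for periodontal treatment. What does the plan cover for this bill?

$2,362.50

Deductible still to meet: $3,400 − $3,175 = $225.
That leaves $2,850 − $225 = $2,625 for coinsurance.
Patient's 10% share of $2,625 is $262.50.
Patient responsibility before any cap: $225 + $262.50 = $487.50.
Cumulative spending $3,175 + $487.50 = $3,662.50 stays under the $19,000 maximum.
Insurer pays the balance: $2,850 − $487.50 = $2,362.50.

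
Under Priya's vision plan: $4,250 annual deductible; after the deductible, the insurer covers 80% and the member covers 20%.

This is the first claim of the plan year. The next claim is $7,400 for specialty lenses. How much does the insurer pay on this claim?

$2,520

Nothing has been paid toward the $4,250 deductible, so the first $4,250 of this charge is applied there.
The remaining $3,150 (= $7,400 − $4,250) moves to coinsurance.
20% of $3,150 = $630 falls to the member.
So the member owes $4,250 + $630 = $4,880.
Insurer pays the balance: $7,400 − $4,880 = $2,520.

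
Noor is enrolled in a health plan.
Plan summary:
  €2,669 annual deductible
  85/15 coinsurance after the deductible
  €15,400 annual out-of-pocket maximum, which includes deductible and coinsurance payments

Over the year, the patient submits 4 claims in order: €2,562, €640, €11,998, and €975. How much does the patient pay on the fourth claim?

€146.25

Claim 1 — €2,562: entire amount goes to the deductible. Patient owes €2,562 (running OOP €2,562).
Claim 2 — €640: €107 to deductible, leaving €533; 15% of €533 = €79.95. Patient owes €186.95 (running OOP €2,748.95).
Claim 3 — €11,998: deductible already satisfied, so patient's share is 15% × €11,998 = €1,799.70. Cost to patient: €1,799.70. OOP to date €4,548.65.
Claim 4 — €975: deductible met; 15% of €975 = €146.25. Patient owes €146.25 (running OOP €4,694.90).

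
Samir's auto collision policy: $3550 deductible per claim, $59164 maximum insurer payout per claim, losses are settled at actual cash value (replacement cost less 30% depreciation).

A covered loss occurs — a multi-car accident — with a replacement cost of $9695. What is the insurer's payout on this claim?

Depreciate 30%: the covered value is $9695 × 0.7 = $6786.50.
Subtract the deductible: $6786.50 − $3550 = $3236.50.
That's under the $59164 cap, so the insurer reimburses the full $3236.50.

$3236.50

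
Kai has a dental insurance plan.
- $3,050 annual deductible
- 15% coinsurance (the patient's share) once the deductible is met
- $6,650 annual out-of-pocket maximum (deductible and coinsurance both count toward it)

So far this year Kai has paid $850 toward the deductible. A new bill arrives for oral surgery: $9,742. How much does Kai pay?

Deductible still to meet: $3,050 − $850 = $2,200.
That leaves $9,742 − $2,200 = $7,542 for coinsurance.
15% of $7,542 = $1,131.30 falls to the patient.
So the patient owes $2,200 + $1,131.30 = $3,331.30 before any cap.
Year-to-date out-of-pocket becomes $850 + $3,331.30 = $4,181.30, still under the $6,650 maximum, so no cap applies.

$3,331.30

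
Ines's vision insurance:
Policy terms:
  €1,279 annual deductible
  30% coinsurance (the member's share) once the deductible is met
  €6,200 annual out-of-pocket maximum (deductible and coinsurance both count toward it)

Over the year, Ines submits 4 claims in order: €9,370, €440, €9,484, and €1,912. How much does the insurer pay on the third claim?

€7,122.30

Bill 1, €9,370: €1,279 to deductible, leaving €8,091; 30% of €8,091 = €2,427.30. Member owes €3,706.30 (running OOP €3,706.30). Plan pays €9,370 − €3,706.30 = €5,663.70.
Bill 2, €440: 30% coinsurance on €440 = €132. Cost to member: €132. OOP to date €3,838.30. Plan pays €440 − €132 = €308.
Bill 3, €9,484: deductible already satisfied, so member's share is 30% × €9,484 = €2,845.20. Adding that to €3,838.30 gives €6,683.50, past the €6,200 cap; member pays only €6,200 − €3,838.30 = €2,361.70. Insurer: €9,484 − €2,361.70 = €7,122.30.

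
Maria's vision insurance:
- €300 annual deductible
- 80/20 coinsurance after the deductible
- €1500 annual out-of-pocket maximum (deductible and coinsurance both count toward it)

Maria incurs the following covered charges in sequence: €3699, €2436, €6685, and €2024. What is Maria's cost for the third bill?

€33

#1 (€3699): €300 to deductible, leaving €3399; 20% of €3399 = €679.80. Member owes €979.80 (running OOP €979.80).
#2 (€2436): 20% coinsurance on €2436 = €487.20. Cost to member: €487.20. OOP to date €1467.
#3 (€6685): deductible already satisfied, so member's share is 20% × €6685 = €1337. Adding that to €1467 gives €2804, past the €1500 cap; member pays only €1500 − €1467 = €33.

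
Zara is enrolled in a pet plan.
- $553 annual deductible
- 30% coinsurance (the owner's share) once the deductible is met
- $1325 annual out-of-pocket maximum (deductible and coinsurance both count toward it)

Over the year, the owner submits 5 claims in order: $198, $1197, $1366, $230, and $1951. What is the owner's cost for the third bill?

Claim 1 ($198): fully absorbed by the deductible. Owner pays $198; OOP now $198.
Claim 2 ($1197): $355 to deductible, leaving $842; owner's 30% is $252.60. Owner owes $607.60 (running OOP $805.60).
Claim 3 ($1366): 30% coinsurance on $1366 = $409.80. Owner pays $409.80; OOP now $1215.40.

$409.80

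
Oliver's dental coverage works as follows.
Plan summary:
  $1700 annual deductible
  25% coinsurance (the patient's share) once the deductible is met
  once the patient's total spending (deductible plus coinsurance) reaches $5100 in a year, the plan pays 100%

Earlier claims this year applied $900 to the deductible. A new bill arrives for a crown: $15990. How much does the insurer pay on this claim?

$11790

$900 of the $1700 deductible is already met, leaving $800.
That leaves $15990 − $800 = $15190 for coinsurance.
25% of $15190 = $3797.50 falls to the patient.
So the patient owes $800 + $3797.50 = $4597.50 before any cap.
Year-to-date out-of-pocket would reach $900 + $4597.50 = $5497.50, above the $5100 maximum, so the patient pays only $5100 − $900 = $4200.
The insurer covers the remainder: $15990 − $4200 = $11790.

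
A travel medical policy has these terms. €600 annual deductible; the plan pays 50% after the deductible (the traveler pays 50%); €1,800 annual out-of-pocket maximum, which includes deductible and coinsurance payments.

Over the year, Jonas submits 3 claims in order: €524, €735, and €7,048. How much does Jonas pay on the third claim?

Claim 1 — €524: entire amount goes to the deductible. Cost to traveler: €524. OOP to date €524.
Claim 2 — €735: €76 finishes the deductible; €659 goes to coinsurance; traveler's 50% is €329.50. Traveler pays €405.50; OOP now €929.50.
Claim 3 — €7,048: deductible met; 50% of €7,048 = €3,524. That would push OOP to €4,453.50, over the €1,800 cap, so traveler pays €1,800 − €929.50 = €870.50.

€870.50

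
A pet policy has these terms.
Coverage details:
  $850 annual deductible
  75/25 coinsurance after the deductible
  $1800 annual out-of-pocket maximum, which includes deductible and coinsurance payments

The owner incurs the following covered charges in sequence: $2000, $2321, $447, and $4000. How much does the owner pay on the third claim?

Bill 1, $2000: $850 finishes the deductible; $1150 goes to coinsurance; 25% of $1150 = $287.50. Owner pays $1137.50; OOP now $1137.50.
Bill 2, $2321: deductible met; 25% of $2321 = $580.25. Owner owes $580.25 (running OOP $1717.75).
Bill 3, $447: 25% coinsurance on $447 = $111.75. OOP would hit $1829.50 > $1800, so the cap limits the owner to $1800 − $1717.75 = $82.25.

$82.25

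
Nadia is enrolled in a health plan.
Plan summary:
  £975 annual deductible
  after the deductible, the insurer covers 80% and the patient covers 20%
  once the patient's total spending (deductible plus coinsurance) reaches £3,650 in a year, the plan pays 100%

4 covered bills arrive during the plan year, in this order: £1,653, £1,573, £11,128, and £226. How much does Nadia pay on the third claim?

£2,224.80

Claim 1 (£1,653): £975 finishes the deductible; £678 goes to coinsurance; patient's 20% is £135.60. Cost to patient: £1,110.60. OOP to date £1,110.60.
Claim 2 (£1,573): deductible already satisfied, so patient's share is 20% × £1,573 = £314.60. Patient owes £314.60 (running OOP £1,425.20).
Claim 3 (£11,128): deductible already satisfied, so patient's share is 20% × £11,128 = £2,225.60. OOP would hit £3,650.80 > £3,650, so the cap limits the patient to £3,650 − £1,425.20 = £2,224.80.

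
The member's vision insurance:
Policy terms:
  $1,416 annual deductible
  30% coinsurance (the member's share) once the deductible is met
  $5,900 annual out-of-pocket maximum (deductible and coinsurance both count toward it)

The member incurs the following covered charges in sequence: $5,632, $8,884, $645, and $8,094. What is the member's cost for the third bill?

$193.50

Claim 1 ($5,632): $1,416 finishes the deductible; $4,216 goes to coinsurance; coinsurance $4,216 × 30% = $1,264.80. Cost to member: $2,680.80. OOP to date $2,680.80.
Claim 2 ($8,884): 30% coinsurance on $8,884 = $2,665.20. Member pays $2,665.20; OOP now $5,346.
Claim 3 ($645): 30% coinsurance on $645 = $193.50. Member owes $193.50 (running OOP $5,539.50).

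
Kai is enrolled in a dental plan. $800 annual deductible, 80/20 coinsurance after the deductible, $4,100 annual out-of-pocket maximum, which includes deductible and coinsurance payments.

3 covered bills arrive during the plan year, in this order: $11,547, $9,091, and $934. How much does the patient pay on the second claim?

$1,150.60

#1 ($11,547): $800 finishes the deductible; $10,747 goes to coinsurance; patient's 20% is $2,149.40. Cost to patient: $2,949.40. OOP to date $2,949.40.
#2 ($9,091): 20% coinsurance on $9,091 = $1,818.20. Adding that to $2,949.40 gives $4,767.60, past the $4,100 cap; patient pays only $4,100 − $2,949.40 = $1,150.60.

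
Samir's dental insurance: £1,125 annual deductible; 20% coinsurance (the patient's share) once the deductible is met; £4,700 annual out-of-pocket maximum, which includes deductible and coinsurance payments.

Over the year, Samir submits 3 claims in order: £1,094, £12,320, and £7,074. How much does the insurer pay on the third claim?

#1 (£1,094): fully absorbed by the deductible. Patient pays £1,094; OOP now £1,094. Plan pays £1,094 − £1,094 = £0.
#2 (£12,320): deductible takes £31, £12,289 remains; coinsurance £12,289 × 20% = £2,457.80. Patient pays £2,488.80; OOP now £3,582.80. Plan pays £12,320 − £2,488.80 = £9,831.20.
#3 (£7,074): 20% coinsurance on £7,074 = £1,414.80. That would push OOP to £4,997.60, over the £4,700 cap, so patient pays £4,700 − £3,582.80 = £1,117.20. Plan pays £7,074 − £1,117.20 = £5,956.80.

£5,956.80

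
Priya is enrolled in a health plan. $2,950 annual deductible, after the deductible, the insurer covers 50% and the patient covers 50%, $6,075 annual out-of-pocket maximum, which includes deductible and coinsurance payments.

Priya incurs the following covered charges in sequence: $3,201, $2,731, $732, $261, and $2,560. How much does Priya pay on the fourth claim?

Bill 1, $3,201: deductible takes $2,950, $251 remains; 50% of $251 = $125.50. Patient pays $3,075.50; OOP now $3,075.50.
Bill 2, $2,731: 50% coinsurance on $2,731 = $1,365.50. Cost to patient: $1,365.50. OOP to date $4,441.
Bill 3, $732: deductible already satisfied, so patient's share is 50% × $732 = $366. Patient pays $366; OOP now $4,807.
Bill 4, $261: deductible already satisfied, so patient's share is 50% × $261 = $130.50. Cost to patient: $130.50. OOP to date $4,937.50.

$130.50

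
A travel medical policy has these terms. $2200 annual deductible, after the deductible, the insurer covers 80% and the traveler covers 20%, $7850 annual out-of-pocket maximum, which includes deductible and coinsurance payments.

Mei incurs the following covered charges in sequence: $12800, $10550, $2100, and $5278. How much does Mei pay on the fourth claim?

Claim 1 — $12800: $2200 finishes the deductible; $10600 goes to coinsurance; traveler's 20% is $2120. Traveler owes $4320 (running OOP $4320).
Claim 2 — $10550: 20% coinsurance on $10550 = $2110. Traveler owes $2110 (running OOP $6430).
Claim 3 — $2100: deductible met; 20% of $2100 = $420. Traveler owes $420 (running OOP $6850).
Claim 4 — $5278: 20% coinsurance on $5278 = $1055.60. Adding that to $6850 gives $7905.60, past the $7850 cap; traveler pays only $7850 − $6850 = $1000.

$1000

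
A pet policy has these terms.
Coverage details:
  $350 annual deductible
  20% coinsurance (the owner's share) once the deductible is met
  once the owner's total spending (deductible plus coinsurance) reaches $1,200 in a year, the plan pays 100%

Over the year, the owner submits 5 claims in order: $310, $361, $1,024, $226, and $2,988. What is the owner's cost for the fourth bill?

$45.20

Bill 1, $310: entire amount goes to the deductible. Cost to owner: $310. OOP to date $310.
Bill 2, $361: $40 to deductible, leaving $321; owner's 20% is $64.20. Cost to owner: $104.20. OOP to date $414.20.
Bill 3, $1,024: 20% coinsurance on $1,024 = $204.80. Owner pays $204.80; OOP now $619.
Bill 4, $226: deductible already satisfied, so owner's share is 20% × $226 = $45.20. Owner owes $45.20 (running OOP $664.20).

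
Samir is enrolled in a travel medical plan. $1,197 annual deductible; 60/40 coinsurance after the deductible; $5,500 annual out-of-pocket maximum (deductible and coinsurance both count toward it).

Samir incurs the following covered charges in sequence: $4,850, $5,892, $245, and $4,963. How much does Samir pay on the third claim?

$98

Claim 1 ($4,850): $1,197 finishes the deductible; $3,653 goes to coinsurance; traveler's 40% is $1,461.20. Cost to traveler: $2,658.20. OOP to date $2,658.20.
Claim 2 ($5,892): deductible met; 40% of $5,892 = $2,356.80. Traveler pays $2,356.80; OOP now $5,015.
Claim 3 ($245): 40% coinsurance on $245 = $98. Cost to traveler: $98. OOP to date $5,113.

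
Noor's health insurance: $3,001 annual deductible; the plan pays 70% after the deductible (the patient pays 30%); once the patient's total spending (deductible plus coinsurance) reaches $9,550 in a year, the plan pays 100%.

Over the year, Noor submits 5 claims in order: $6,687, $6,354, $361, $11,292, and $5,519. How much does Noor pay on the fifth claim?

$41.10

#1 ($6,687): deductible takes $3,001, $3,686 remains; patient's 30% is $1,105.80. Cost to patient: $4,106.80. OOP to date $4,106.80.
#2 ($6,354): 30% coinsurance on $6,354 = $1,906.20. Cost to patient: $1,906.20. OOP to date $6,013.
#3 ($361): deductible met; 30% of $361 = $108.30. Cost to patient: $108.30. OOP to date $6,121.30.
#4 ($11,292): deductible met; 30% of $11,292 = $3,387.60. Patient owes $3,387.60 (running OOP $9,508.90).
#5 ($5,519): deductible already satisfied, so patient's share is 30% × $5,519 = $1,655.70. OOP would hit $11,164.60 > $9,550, so the cap limits the patient to $9,550 − $9,508.90 = $41.10.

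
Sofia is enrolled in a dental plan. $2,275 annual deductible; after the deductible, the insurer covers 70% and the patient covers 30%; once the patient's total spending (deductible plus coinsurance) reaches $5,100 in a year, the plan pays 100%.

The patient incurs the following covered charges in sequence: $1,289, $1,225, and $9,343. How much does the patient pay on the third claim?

$2,753.30

#1 ($1,289): all of it applies to the deductible. Patient owes $1,289 (running OOP $1,289).
#2 ($1,225): deductible takes $986, $239 remains; 30% of $239 = $71.70. Patient owes $1,057.70 (running OOP $2,346.70).
#3 ($9,343): deductible met; 30% of $9,343 = $2,802.90. Adding that to $2,346.70 gives $5,149.60, past the $5,100 cap; patient pays only $5,100 − $2,346.70 = $2,753.30.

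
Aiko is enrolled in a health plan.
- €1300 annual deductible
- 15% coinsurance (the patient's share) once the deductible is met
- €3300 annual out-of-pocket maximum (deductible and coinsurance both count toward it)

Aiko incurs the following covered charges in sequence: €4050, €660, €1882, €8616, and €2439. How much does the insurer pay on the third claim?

Claim 1 (€4050): €1300 finishes the deductible; €2750 goes to coinsurance; patient's 15% is €412.50. Cost to patient: €1712.50. OOP to date €1712.50. Insurer: €4050 − €1712.50 = €2337.50.
Claim 2 (€660): deductible met; 15% of €660 = €99. Cost to patient: €99. OOP to date €1811.50. Insurer: €660 − €99 = €561.
Claim 3 (€1882): 15% coinsurance on €1882 = €282.30. Patient owes €282.30 (running OOP €2093.80). Plan pays €1882 − €282.30 = €1599.70.

€1599.70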